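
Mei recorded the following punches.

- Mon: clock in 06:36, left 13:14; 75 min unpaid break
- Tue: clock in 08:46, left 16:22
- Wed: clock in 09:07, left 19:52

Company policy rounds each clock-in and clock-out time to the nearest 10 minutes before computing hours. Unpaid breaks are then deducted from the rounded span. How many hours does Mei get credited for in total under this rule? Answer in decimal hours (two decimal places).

Mon: in 06:36→06:40, out 13:14→13:10; 6 h 30 min − 75 min = 5 h 15 min
Tue: in 08:46→08:50, out 16:22→16:20; 7 h 30 min
Wed: in 09:07→09:10, out 19:52→19:50; 10 h 40 min
Total credited: 23 h 25 min.

23.42 hours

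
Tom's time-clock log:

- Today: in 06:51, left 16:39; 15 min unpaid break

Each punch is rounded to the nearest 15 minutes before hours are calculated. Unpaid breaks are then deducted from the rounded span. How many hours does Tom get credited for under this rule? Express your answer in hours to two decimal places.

Today: in 06:51→06:45, out 16:39→16:45; 10 h 0 min − 15 min = 9 h 45 min

9.75 hours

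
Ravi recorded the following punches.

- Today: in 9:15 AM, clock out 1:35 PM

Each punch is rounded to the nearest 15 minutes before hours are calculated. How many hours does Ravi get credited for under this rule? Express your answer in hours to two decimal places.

Today: in 9:15 AM→9:15 AM, out 1:35 PM→1:30 PM; 4 h 15 min

4.25 hours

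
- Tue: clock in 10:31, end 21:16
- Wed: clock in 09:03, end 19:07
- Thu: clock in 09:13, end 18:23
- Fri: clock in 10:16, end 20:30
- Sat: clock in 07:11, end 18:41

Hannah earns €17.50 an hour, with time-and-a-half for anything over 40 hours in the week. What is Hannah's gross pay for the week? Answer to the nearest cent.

€1007.56

Tue: 10:31–21:16 = 10 h 45 min
Wed: 09:03–19:07 = 10 h 4 min
Thu: 09:13–18:23 = 9 h 10 min
Fri: 10:16–20:30 = 10 h 14 min
Sat: 07:11–18:41 = 11 h 30 min
Total worked: 51 h 43 min = 3103 min.
Regular 40 h 0 min = 2400 min at €17.50/h; overtime 11 h 43 min = 703 min at €26.25/h.
Pay = (2400 × €17.50 + 703 × €26.25) ÷ 60 = €1007.56.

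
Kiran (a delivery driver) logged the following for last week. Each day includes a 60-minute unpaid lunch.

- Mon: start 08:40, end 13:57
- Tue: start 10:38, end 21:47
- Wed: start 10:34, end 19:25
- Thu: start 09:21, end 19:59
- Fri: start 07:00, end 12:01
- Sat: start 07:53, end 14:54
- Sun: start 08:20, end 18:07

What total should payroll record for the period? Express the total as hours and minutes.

Mon: 08:40–13:57 = 5 h 17 min; less 60 min break → 4 h 17 min
Tue: 10:38–21:47 = 11 h 9 min; less 60 min break → 10 h 9 min
Wed: 10:34–19:25 = 8 h 51 min; less 60 min break → 7 h 51 min
Thu: 09:21–19:59 = 10 h 38 min; less 60 min break → 9 h 38 min
Fri: 07:00–12:01 = 5 h 1 min; less 60 min break → 4 h 1 min
Sat: 07:53–14:54 = 7 h 1 min; less 60 min break → 6 h 1 min
Sun: 08:20–18:07 = 9 h 47 min; less 60 min break → 8 h 47 min
Total: 4 h 17 min + 10 h 9 min + 7 h 51 min + 9 h 38 min + 4 h 1 min + 6 h 1 min + 8 h 47 min = 50 h 44 min.

50 h 44 min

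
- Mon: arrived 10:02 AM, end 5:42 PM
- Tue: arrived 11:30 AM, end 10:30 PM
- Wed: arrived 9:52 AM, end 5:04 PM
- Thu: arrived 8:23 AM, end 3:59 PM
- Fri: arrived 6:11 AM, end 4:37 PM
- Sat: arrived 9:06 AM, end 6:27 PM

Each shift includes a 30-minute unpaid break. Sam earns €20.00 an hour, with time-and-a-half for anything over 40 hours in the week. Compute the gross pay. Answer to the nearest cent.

€1107.50

Mon: 10:02 AM–5:42 PM = 7 h 40 min; less 30 min break → 7 h 10 min
Tue: 11:30 AM–10:30 PM = 11 h 0 min; less 30 min break → 10 h 30 min
Wed: 9:52 AM–5:04 PM = 7 h 12 min; less 30 min break → 6 h 42 min
Thu: 8:23 AM–3:59 PM = 7 h 36 min; less 30 min break → 7 h 6 min
Fri: 6:11 AM–4:37 PM = 10 h 26 min; less 30 min break → 9 h 56 min
Sat: 9:06 AM–6:27 PM = 9 h 21 min; less 30 min break → 8 h 51 min
Total worked: 50 h 15 min = 3015 min.
Regular 40 h 0 min = 2400 min at €20.00/h; overtime 10 h 15 min = 615 min at €30.00/h.
Pay = (2400 × €20.00 + 615 × €30.00) ÷ 60 = €1107.50.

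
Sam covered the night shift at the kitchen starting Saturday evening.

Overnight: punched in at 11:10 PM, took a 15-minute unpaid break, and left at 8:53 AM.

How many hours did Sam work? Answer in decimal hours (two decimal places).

9.47 hours

Overnight: 11:10 PM → midnight = 0 h 50 min; midnight → 8:53 AM = 8 h 53 min; span 9 h 43 min; less 15 min break → 9 h 28 min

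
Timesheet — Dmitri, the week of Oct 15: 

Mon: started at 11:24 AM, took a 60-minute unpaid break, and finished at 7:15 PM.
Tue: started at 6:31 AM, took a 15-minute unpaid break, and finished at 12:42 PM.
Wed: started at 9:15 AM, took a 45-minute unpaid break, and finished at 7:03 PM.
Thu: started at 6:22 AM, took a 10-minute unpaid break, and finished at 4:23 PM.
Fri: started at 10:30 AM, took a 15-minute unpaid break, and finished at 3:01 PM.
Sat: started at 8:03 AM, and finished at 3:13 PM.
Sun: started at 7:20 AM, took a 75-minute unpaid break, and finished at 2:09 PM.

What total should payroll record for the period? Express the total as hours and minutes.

48 h 41 min

Mon: 11:24 AM–7:15 PM = 7 h 51 min; less 60 min break → 6 h 51 min
Tue: 6:31 AM–12:42 PM = 6 h 11 min; less 15 min break → 5 h 56 min
Wed: 9:15 AM–7:03 PM = 9 h 48 min; less 45 min break → 9 h 3 min
Thu: 6:22 AM–4:23 PM = 10 h 1 min; less 10 min break → 9 h 51 min
Fri: 10:30 AM–3:01 PM = 4 h 31 min; less 15 min break → 4 h 16 min
Sat: 8:03 AM–3:13 PM = 7 h 10 min
Sun: 7:20 AM–2:09 PM = 6 h 49 min; less 75 min break → 5 h 34 min
Total: 6 h 51 min + 5 h 56 min + 9 h 3 min + 9 h 51 min + 4 h 16 min + 7 h 10 min + 5 h 34 min = 48 h 41 min.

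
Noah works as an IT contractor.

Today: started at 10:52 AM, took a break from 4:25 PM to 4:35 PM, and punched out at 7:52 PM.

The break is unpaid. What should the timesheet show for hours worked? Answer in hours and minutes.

8 h 50 min

Today: 10:52 AM–7:52 PM = 9 h 0 min; less 10 min break → 8 h 50 min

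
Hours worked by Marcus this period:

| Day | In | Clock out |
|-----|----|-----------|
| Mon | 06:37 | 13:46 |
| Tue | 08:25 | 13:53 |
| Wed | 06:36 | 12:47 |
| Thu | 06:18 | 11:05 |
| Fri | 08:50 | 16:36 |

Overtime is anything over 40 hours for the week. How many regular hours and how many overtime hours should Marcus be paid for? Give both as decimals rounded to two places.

Regular 31.35 hours, overtime 0.00 hours

Mon: 06:37–13:46 = 7 h 9 min
Tue: 08:25–13:53 = 5 h 28 min
Wed: 06:36–12:47 = 6 h 11 min
Thu: 06:18–11:05 = 4 h 47 min
Fri: 08:50–16:36 = 7 h 46 min
Total worked: 31 h 21 min = 31.35 h.
Threshold 40 h → overtime 0 h 0 min, regular 31 h 21 min.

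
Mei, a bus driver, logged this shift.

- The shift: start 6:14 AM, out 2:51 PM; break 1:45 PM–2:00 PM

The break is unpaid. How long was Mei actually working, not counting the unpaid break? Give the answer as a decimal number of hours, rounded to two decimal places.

The shift: 6:14 AM–2:51 PM = 8 h 37 min; less 15 min break → 8 h 22 min

8.37 hours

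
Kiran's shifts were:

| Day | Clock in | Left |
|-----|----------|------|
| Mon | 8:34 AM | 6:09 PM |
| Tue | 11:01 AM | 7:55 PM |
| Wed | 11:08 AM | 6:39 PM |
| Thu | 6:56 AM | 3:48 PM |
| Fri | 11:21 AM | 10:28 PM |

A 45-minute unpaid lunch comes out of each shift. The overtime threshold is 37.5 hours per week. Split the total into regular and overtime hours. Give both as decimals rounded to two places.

Mon: 8:34 AM–6:09 PM = 9 h 35 min; less 45 min break → 8 h 50 min
Tue: 11:01 AM–7:55 PM = 8 h 54 min; less 45 min break → 8 h 9 min
Wed: 11:08 AM–6:39 PM = 7 h 31 min; less 45 min break → 6 h 46 min
Thu: 6:56 AM–3:48 PM = 8 h 52 min; less 45 min break → 8 h 7 min
Fri: 11:21 AM–10:28 PM = 11 h 7 min; less 45 min break → 10 h 22 min
Total worked: 42 h 14 min = 42.23 h.
Threshold 37.5 h → overtime 4 h 44 min, regular 37 h 30 min.

Regular 37.50 hours, overtime 4.73 hours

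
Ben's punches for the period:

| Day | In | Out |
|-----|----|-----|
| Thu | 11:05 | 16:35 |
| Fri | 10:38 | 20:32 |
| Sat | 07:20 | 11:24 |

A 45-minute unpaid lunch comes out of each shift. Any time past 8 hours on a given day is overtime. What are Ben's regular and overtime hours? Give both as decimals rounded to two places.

Thu: 11:05–16:35 = 5 h 30 min; less 45 min break → 4 h 45 min
Fri: 10:38–20:32 = 9 h 54 min; less 45 min break → 9 h 9 min
Sat: 07:20–11:24 = 4 h 4 min; less 45 min break → 3 h 19 min
Thu reg 4 h 45 min / OT 0 h 0 min; Fri reg 8 h 0 min / OT 1 h 9 min; Sat reg 3 h 19 min / OT 0 h 0 min.
Totals: regular 16 h 4 min, overtime 1 h 9 min.

Regular 16.07 hours, overtime 1.15 hours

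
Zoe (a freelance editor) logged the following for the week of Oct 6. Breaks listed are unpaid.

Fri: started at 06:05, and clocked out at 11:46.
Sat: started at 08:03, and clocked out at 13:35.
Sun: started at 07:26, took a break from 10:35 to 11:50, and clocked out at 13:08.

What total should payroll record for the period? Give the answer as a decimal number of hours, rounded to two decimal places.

15.67 hours

Fri: 06:05–11:46 = 5 h 41 min
Sat: 08:03–13:35 = 5 h 32 min
Sun: 07:26–13:08 = 5 h 42 min; less 75 min break → 4 h 27 min
Total: 5 h 41 min + 5 h 32 min + 4 h 27 min = 15 h 40 min.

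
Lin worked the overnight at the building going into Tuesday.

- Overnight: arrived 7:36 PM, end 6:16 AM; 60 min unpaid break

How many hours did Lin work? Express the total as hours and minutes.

Overnight: 7:36 PM → midnight = 4 h 24 min; midnight → 6:16 AM = 6 h 16 min; span 10 h 40 min; less 60 min break → 9 h 40 min

9 h 40 min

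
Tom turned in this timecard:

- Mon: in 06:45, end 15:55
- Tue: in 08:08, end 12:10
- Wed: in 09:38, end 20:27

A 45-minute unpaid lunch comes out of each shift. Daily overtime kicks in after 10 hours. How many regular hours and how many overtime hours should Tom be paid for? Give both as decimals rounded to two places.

Regular 21.70 hours, overtime 0.07 hours

Mon: 06:45–15:55 = 9 h 10 min; less 45 min break → 8 h 25 min
Tue: 08:08–12:10 = 4 h 2 min; less 45 min break → 3 h 17 min
Wed: 09:38–20:27 = 10 h 49 min; less 45 min break → 10 h 4 min
Mon reg 8 h 25 min / OT 0 h 0 min; Tue reg 3 h 17 min / OT 0 h 0 min; Wed reg 10 h 0 min / OT 0 h 4 min.
Totals: regular 21 h 42 min, overtime 0 h 4 min.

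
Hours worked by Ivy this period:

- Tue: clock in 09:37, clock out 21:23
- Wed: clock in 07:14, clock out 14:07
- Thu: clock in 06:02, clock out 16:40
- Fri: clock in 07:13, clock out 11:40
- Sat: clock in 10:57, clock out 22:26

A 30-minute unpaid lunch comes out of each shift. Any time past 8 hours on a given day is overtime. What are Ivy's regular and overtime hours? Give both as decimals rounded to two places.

Regular 34.33 hours, overtime 8.38 hours

Tue: 09:37–21:23 = 11 h 46 min; less 30 min break → 11 h 16 min
Wed: 07:14–14:07 = 6 h 53 min; less 30 min break → 6 h 23 min
Thu: 06:02–16:40 = 10 h 38 min; less 30 min break → 10 h 8 min
Fri: 07:13–11:40 = 4 h 27 min; less 30 min break → 3 h 57 min
Sat: 10:57–22:26 = 11 h 29 min; less 30 min break → 10 h 59 min
Tue reg 8 h 0 min / OT 3 h 16 min; Wed reg 6 h 23 min / OT 0 h 0 min; Thu reg 8 h 0 min / OT 2 h 8 min; Fri reg 3 h 57 min / OT 0 h 0 min; Sat reg 8 h 0 min / OT 2 h 59 min.
Totals: regular 34 h 20 min, overtime 8 h 23 min.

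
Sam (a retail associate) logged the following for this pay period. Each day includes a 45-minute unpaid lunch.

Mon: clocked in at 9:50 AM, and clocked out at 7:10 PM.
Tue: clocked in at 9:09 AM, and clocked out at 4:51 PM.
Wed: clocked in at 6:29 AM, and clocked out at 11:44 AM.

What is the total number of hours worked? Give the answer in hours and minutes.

Mon: 9:50 AM–7:10 PM = 9 h 20 min; less 45 min break → 8 h 35 min
Tue: 9:09 AM–4:51 PM = 7 h 42 min; less 45 min break → 6 h 57 min
Wed: 6:29 AM–11:44 AM = 5 h 15 min; less 45 min break → 4 h 30 min
Total: 8 h 35 min + 6 h 57 min + 4 h 30 min = 20 h 2 min.

20 h 2 min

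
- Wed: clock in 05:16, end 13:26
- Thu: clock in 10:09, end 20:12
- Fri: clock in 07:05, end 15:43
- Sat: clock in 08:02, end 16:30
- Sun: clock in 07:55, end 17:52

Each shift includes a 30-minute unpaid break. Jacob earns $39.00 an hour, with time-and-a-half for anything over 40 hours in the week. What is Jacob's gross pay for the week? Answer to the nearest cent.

$1721.85

Wed: 05:16–13:26 = 8 h 10 min; less 30 min break → 7 h 40 min
Thu: 10:09–20:12 = 10 h 3 min; less 30 min break → 9 h 33 min
Fri: 07:05–15:43 = 8 h 38 min; less 30 min break → 8 h 8 min
Sat: 08:02–16:30 = 8 h 28 min; less 30 min break → 7 h 58 min
Sun: 07:55–17:52 = 9 h 57 min; less 30 min break → 9 h 27 min
Total worked: 42 h 46 min = 2566 min.
Regular 40 h 0 min = 2400 min at $39.00/h; overtime 2 h 46 min = 166 min at $58.50/h.
Pay = (2400 × $39.00 + 166 × $58.50) ÷ 60 = $1721.85.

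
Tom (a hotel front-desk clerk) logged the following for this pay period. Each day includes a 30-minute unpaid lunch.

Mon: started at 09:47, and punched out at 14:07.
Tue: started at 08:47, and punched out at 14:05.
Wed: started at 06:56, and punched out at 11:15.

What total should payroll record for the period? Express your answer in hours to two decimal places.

12.45 hours

Mon: 09:47–14:07 = 4 h 20 min; less 30 min break → 3 h 50 min
Tue: 08:47–14:05 = 5 h 18 min; less 30 min break → 4 h 48 min
Wed: 06:56–11:15 = 4 h 19 min; less 30 min break → 3 h 49 min
Total: 3 h 50 min + 4 h 48 min + 3 h 49 min = 12 h 27 min.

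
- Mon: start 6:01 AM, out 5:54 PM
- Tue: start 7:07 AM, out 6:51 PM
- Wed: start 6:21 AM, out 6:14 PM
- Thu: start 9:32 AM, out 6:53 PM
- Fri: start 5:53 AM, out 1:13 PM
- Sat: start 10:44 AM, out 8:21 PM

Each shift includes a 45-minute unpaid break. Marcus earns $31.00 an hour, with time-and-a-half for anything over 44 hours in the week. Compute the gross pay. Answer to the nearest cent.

$1982.45

Mon: 6:01 AM–5:54 PM = 11 h 53 min; less 45 min break → 11 h 8 min
Tue: 7:07 AM–6:51 PM = 11 h 44 min; less 45 min break → 10 h 59 min
Wed: 6:21 AM–6:14 PM = 11 h 53 min; less 45 min break → 11 h 8 min
Thu: 9:32 AM–6:53 PM = 9 h 21 min; less 45 min break → 8 h 36 min
Fri: 5:53 AM–1:13 PM = 7 h 20 min; less 45 min break → 6 h 35 min
Sat: 10:44 AM–8:21 PM = 9 h 37 min; less 45 min break → 8 h 52 min
Total worked: 57 h 18 min = 3438 min.
Regular 44 h 0 min = 2640 min at $31.00/h; overtime 13 h 18 min = 798 min at $46.50/h.
Pay = (2640 × $31.00 + 798 × $46.50) ÷ 60 = $1982.45.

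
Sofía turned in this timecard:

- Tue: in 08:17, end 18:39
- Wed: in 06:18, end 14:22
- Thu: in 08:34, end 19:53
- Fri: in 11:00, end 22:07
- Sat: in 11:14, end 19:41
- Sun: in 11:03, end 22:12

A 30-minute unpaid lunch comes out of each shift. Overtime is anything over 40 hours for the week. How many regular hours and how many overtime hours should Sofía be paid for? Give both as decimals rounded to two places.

Tue: 08:17–18:39 = 10 h 22 min; less 30 min break → 9 h 52 min
Wed: 06:18–14:22 = 8 h 4 min; less 30 min break → 7 h 34 min
Thu: 08:34–19:53 = 11 h 19 min; less 30 min break → 10 h 49 min
Fri: 11:00–22:07 = 11 h 7 min; less 30 min break → 10 h 37 min
Sat: 11:14–19:41 = 8 h 27 min; less 30 min break → 7 h 57 min
Sun: 11:03–22:12 = 11 h 9 min; less 30 min break → 10 h 39 min
Total worked: 57 h 28 min = 57.47 h.
Threshold 40 h → overtime 17 h 28 min, regular 40 h 0 min.

Regular 40.00 hours, overtime 17.47 hours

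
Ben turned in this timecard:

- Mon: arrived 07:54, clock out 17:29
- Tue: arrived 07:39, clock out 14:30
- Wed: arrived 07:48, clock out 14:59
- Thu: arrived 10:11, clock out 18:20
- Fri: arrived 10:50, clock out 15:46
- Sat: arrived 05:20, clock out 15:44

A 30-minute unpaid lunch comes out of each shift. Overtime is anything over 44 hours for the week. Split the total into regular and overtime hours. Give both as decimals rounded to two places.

Regular 44.00 hours, overtime 0.10 hours

Mon: 07:54–17:29 = 9 h 35 min; less 30 min break → 9 h 5 min
Tue: 07:39–14:30 = 6 h 51 min; less 30 min break → 6 h 21 min
Wed: 07:48–14:59 = 7 h 11 min; less 30 min break → 6 h 41 min
Thu: 10:11–18:20 = 8 h 9 min; less 30 min break → 7 h 39 min
Fri: 10:50–15:46 = 4 h 56 min; less 30 min break → 4 h 26 min
Sat: 05:20–15:44 = 10 h 24 min; less 30 min break → 9 h 54 min
Total worked: 44 h 6 min = 44.10 h.
Threshold 44 h → overtime 0 h 6 min, regular 44 h 0 min.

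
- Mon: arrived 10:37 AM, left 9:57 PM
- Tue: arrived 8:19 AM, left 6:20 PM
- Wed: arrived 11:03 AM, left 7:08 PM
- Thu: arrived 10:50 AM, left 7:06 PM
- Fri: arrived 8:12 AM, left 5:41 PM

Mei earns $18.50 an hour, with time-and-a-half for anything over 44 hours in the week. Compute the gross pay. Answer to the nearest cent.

Mon: 10:37 AM–9:57 PM = 11 h 20 min
Tue: 8:19 AM–6:20 PM = 10 h 1 min
Wed: 11:03 AM–7:08 PM = 8 h 5 min
Thu: 10:50 AM–7:06 PM = 8 h 16 min
Fri: 8:12 AM–5:41 PM = 9 h 29 min
Total worked: 47 h 11 min = 2831 min.
Regular 44 h 0 min = 2640 min at $18.50/h; overtime 3 h 11 min = 191 min at $27.75/h.
Pay = (2640 × $18.50 + 191 × $27.75) ÷ 60 = $902.34.

$902.34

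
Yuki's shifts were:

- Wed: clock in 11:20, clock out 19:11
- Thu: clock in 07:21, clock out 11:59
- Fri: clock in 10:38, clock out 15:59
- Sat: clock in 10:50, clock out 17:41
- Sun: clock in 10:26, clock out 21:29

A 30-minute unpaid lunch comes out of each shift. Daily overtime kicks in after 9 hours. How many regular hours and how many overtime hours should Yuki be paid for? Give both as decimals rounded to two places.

Regular 31.68 hours, overtime 1.55 hours

Wed: 11:20–19:11 = 7 h 51 min; less 30 min break → 7 h 21 min
Thu: 07:21–11:59 = 4 h 38 min; less 30 min break → 4 h 8 min
Fri: 10:38–15:59 = 5 h 21 min; less 30 min break → 4 h 51 min
Sat: 10:50–17:41 = 6 h 51 min; less 30 min break → 6 h 21 min
Sun: 10:26–21:29 = 11 h 3 min; less 30 min break → 10 h 33 min
Wed reg 7 h 21 min / OT 0 h 0 min; Thu reg 4 h 8 min / OT 0 h 0 min; Fri reg 4 h 51 min / OT 0 h 0 min; Sat reg 6 h 21 min / OT 0 h 0 min; Sun reg 9 h 0 min / OT 1 h 33 min.
Totals: regular 31 h 41 min, overtime 1 h 33 min.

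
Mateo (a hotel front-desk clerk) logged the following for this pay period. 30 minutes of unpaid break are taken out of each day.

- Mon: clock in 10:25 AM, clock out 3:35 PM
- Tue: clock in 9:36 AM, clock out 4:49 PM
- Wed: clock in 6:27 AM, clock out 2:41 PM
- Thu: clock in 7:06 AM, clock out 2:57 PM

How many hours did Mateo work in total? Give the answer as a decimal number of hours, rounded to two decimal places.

26.47 hours

Mon: 10:25 AM–3:35 PM = 5 h 10 min; less 30 min break → 4 h 40 min
Tue: 9:36 AM–4:49 PM = 7 h 13 min; less 30 min break → 6 h 43 min
Wed: 6:27 AM–2:41 PM = 8 h 14 min; less 30 min break → 7 h 44 min
Thu: 7:06 AM–2:57 PM = 7 h 51 min; less 30 min break → 7 h 21 min
Total: 4 h 40 min + 6 h 43 min + 7 h 44 min + 7 h 21 min = 26 h 28 min.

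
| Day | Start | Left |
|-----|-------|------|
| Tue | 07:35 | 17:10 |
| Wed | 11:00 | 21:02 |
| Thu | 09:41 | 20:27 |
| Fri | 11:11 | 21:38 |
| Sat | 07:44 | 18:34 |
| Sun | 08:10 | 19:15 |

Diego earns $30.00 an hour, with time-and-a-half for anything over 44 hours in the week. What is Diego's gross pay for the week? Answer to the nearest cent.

Tue: 07:35–17:10 = 9 h 35 min
Wed: 11:00–21:02 = 10 h 2 min
Thu: 09:41–20:27 = 10 h 46 min
Fri: 11:11–21:38 = 10 h 27 min
Sat: 07:44–18:34 = 10 h 50 min
Sun: 08:10–19:15 = 11 h 5 min
Total worked: 62 h 45 min = 3765 min.
Regular 44 h 0 min = 2640 min at $30.00/h; overtime 18 h 45 min = 1125 min at $45.00/h.
Pay = (2640 × $30.00 + 1125 × $45.00) ÷ 60 = $2163.75.

$2163.75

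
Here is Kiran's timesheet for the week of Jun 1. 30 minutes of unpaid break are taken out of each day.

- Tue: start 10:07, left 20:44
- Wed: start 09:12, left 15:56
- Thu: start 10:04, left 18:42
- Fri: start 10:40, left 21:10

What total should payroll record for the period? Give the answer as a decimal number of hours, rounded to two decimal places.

Tue: 10:07–20:44 = 10 h 37 min; less 30 min break → 10 h 7 min
Wed: 09:12–15:56 = 6 h 44 min; less 30 min break → 6 h 14 min
Thu: 10:04–18:42 = 8 h 38 min; less 30 min break → 8 h 8 min
Fri: 10:40–21:10 = 10 h 30 min; less 30 min break → 10 h 0 min
Total: 10 h 7 min + 6 h 14 min + 8 h 8 min + 10 h 0 min = 34 h 29 min.

34.48 hours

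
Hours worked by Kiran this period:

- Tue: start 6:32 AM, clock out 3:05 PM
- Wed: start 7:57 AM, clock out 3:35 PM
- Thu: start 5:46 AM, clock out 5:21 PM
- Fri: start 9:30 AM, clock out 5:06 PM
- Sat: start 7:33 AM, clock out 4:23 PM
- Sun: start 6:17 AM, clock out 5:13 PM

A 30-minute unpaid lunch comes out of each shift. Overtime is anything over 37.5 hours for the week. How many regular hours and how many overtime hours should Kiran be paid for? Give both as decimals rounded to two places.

Tue: 6:32 AM–3:05 PM = 8 h 33 min; less 30 min break → 8 h 3 min
Wed: 7:57 AM–3:35 PM = 7 h 38 min; less 30 min break → 7 h 8 min
Thu: 5:46 AM–5:21 PM = 11 h 35 min; less 30 min break → 11 h 5 min
Fri: 9:30 AM–5:06 PM = 7 h 36 min; less 30 min break → 7 h 6 min
Sat: 7:33 AM–4:23 PM = 8 h 50 min; less 30 min break → 8 h 20 min
Sun: 6:17 AM–5:13 PM = 10 h 56 min; less 30 min break → 10 h 26 min
Total worked: 52 h 8 min = 52.13 h.
Threshold 37.5 h → overtime 14 h 38 min, regular 37 h 30 min.

Regular 37.50 hours, overtime 14.63 hours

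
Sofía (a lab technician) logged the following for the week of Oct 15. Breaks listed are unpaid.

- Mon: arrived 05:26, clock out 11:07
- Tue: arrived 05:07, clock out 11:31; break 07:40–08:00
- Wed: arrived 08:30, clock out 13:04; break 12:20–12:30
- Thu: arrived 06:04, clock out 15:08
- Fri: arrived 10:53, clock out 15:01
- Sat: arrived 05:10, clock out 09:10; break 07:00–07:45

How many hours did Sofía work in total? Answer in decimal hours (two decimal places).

32.60 hours

Mon: 05:26–11:07 = 5 h 41 min
Tue: 05:07–11:31 = 6 h 24 min; less 20 min break → 6 h 4 min
Wed: 08:30–13:04 = 4 h 34 min; less 10 min break → 4 h 24 min
Thu: 06:04–15:08 = 9 h 4 min
Fri: 10:53–15:01 = 4 h 8 min
Sat: 05:10–09:10 = 4 h 0 min; less 45 min break → 3 h 15 min
Total: 5 h 41 min + 6 h 4 min + 4 h 24 min + 9 h 4 min + 4 h 8 min + 3 h 15 min = 32 h 36 min.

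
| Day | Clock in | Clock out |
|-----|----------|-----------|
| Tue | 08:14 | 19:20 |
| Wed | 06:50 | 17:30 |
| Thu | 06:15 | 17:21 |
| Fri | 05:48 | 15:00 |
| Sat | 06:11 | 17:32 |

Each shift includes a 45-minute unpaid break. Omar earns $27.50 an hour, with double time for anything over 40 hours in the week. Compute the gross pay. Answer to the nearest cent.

$1631.67

Tue: 08:14–19:20 = 11 h 6 min; less 45 min break → 10 h 21 min
Wed: 06:50–17:30 = 10 h 40 min; less 45 min break → 9 h 55 min
Thu: 06:15–17:21 = 11 h 6 min; less 45 min break → 10 h 21 min
Fri: 05:48–15:00 = 9 h 12 min; less 45 min break → 8 h 27 min
Sat: 06:11–17:32 = 11 h 21 min; less 45 min break → 10 h 36 min
Total worked: 49 h 40 min = 2980 min.
Regular 40 h 0 min = 2400 min at $27.50/h; overtime 9 h 40 min = 580 min at $55.00/h.
Pay = (2400 × $27.50 + 580 × $55.00) ÷ 60 = $1631.67.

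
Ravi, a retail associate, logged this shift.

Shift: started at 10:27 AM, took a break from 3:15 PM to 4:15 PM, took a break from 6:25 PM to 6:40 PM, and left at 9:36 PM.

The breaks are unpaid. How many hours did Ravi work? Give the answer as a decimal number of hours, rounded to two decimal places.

Shift: 10:27 AM–9:36 PM = 11 h 9 min; less 75 min break → 9 h 54 min

9.90 hours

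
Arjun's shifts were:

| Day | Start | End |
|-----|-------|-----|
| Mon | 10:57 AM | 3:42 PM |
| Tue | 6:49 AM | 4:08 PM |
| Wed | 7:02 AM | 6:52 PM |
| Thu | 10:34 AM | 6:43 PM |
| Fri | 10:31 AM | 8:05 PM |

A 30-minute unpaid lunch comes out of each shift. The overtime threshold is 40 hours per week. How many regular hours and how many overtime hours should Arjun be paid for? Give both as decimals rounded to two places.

Regular 40.00 hours, overtime 1.12 hours

Mon: 10:57 AM–3:42 PM = 4 h 45 min; less 30 min break → 4 h 15 min
Tue: 6:49 AM–4:08 PM = 9 h 19 min; less 30 min break → 8 h 49 min
Wed: 7:02 AM–6:52 PM = 11 h 50 min; less 30 min break → 11 h 20 min
Thu: 10:34 AM–6:43 PM = 8 h 9 min; less 30 min break → 7 h 39 min
Fri: 10:31 AM–8:05 PM = 9 h 34 min; less 30 min break → 9 h 4 min
Total worked: 41 h 7 min = 41.12 h.
Threshold 40 h → overtime 1 h 7 min, regular 40 h 0 min.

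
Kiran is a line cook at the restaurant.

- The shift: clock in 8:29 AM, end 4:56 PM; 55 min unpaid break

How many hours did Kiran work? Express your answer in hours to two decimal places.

7.53 hours

The shift: 8:29 AM–4:56 PM = 8 h 27 min; less 55 min break → 7 h 32 min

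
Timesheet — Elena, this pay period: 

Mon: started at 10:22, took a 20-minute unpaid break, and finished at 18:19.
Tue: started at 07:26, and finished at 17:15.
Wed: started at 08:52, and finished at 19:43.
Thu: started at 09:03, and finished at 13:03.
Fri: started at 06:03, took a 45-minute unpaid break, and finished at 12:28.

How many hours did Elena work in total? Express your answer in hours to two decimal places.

37.95 hours

Mon: 10:22–18:19 = 7 h 57 min; less 20 min break → 7 h 37 min
Tue: 07:26–17:15 = 9 h 49 min
Wed: 08:52–19:43 = 10 h 51 min
Thu: 09:03–13:03 = 4 h 0 min
Fri: 06:03–12:28 = 6 h 25 min; less 45 min break → 5 h 40 min
Total: 7 h 37 min + 9 h 49 min + 10 h 51 min + 4 h 0 min + 5 h 40 min = 37 h 57 min.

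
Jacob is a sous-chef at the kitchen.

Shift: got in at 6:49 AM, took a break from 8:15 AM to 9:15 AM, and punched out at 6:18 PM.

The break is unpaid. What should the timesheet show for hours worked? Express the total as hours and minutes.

10 h 29 min

Shift: 6:49 AM–6:18 PM = 11 h 29 min; less 60 min break → 10 h 29 min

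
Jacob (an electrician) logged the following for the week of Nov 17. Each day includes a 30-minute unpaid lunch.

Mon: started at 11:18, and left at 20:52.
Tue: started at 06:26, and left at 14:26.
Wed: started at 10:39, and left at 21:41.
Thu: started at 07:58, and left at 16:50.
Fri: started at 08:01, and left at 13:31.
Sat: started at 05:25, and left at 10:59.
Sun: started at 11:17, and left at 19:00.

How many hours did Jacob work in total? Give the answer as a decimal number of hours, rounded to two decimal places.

Mon: 11:18–20:52 = 9 h 34 min; less 30 min break → 9 h 4 min
Tue: 06:26–14:26 = 8 h 0 min; less 30 min break → 7 h 30 min
Wed: 10:39–21:41 = 11 h 2 min; less 30 min break → 10 h 32 min
Thu: 07:58–16:50 = 8 h 52 min; less 30 min break → 8 h 22 min
Fri: 08:01–13:31 = 5 h 30 min; less 30 min break → 5 h 0 min
Sat: 05:25–10:59 = 5 h 34 min; less 30 min break → 5 h 4 min
Sun: 11:17–19:00 = 7 h 43 min; less 30 min break → 7 h 13 min
Total: 9 h 4 min + 7 h 30 min + 10 h 32 min + 8 h 22 min + 5 h 0 min + 5 h 4 min + 7 h 13 min = 52 h 45 min.

52.75 hours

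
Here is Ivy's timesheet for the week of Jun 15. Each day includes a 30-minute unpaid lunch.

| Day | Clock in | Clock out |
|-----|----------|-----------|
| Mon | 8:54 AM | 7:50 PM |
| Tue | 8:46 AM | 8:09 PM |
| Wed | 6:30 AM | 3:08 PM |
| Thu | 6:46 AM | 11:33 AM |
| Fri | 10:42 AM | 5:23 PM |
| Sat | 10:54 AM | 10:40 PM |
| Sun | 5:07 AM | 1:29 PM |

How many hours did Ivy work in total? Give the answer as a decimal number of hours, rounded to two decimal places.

Mon: 8:54 AM–7:50 PM = 10 h 56 min; less 30 min break → 10 h 26 min
Tue: 8:46 AM–8:09 PM = 11 h 23 min; less 30 min break → 10 h 53 min
Wed: 6:30 AM–3:08 PM = 8 h 38 min; less 30 min break → 8 h 8 min
Thu: 6:46 AM–11:33 AM = 4 h 47 min; less 30 min break → 4 h 17 min
Fri: 10:42 AM–5:23 PM = 6 h 41 min; less 30 min break → 6 h 11 min
Sat: 10:54 AM–10:40 PM = 11 h 46 min; less 30 min break → 11 h 16 min
Sun: 5:07 AM–1:29 PM = 8 h 22 min; less 30 min break → 7 h 52 min
Total: 10 h 26 min + 10 h 53 min + 8 h 8 min + 4 h 17 min + 6 h 11 min + 11 h 16 min + 7 h 52 min = 59 h 3 min.

59.05 hours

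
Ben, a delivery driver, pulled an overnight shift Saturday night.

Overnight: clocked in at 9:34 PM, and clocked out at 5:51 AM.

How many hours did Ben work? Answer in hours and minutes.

8 h 17 min

Overnight: 9:34 PM → midnight = 2 h 26 min; midnight → 5:51 AM = 5 h 51 min; span 8 h 17 min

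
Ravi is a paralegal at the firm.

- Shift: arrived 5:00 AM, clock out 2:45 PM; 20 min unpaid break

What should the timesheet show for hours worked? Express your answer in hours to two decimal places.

9.42 hours

Shift: 5:00 AM–2:45 PM = 9 h 45 min; less 20 min break → 9 h 25 min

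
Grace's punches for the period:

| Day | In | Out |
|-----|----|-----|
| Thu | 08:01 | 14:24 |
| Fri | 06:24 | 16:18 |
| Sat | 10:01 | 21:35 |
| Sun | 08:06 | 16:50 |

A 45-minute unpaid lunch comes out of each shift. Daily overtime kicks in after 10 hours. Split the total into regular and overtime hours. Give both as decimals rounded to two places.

Regular 32.77 hours, overtime 0.82 hours

Thu: 08:01–14:24 = 6 h 23 min; less 45 min break → 5 h 38 min
Fri: 06:24–16:18 = 9 h 54 min; less 45 min break → 9 h 9 min
Sat: 10:01–21:35 = 11 h 34 min; less 45 min break → 10 h 49 min
Sun: 08:06–16:50 = 8 h 44 min; less 45 min break → 7 h 59 min
Thu reg 5 h 38 min / OT 0 h 0 min; Fri reg 9 h 9 min / OT 0 h 0 min; Sat reg 10 h 0 min / OT 0 h 49 min; Sun reg 7 h 59 min / OT 0 h 0 min.
Totals: regular 32 h 46 min, overtime 0 h 49 min.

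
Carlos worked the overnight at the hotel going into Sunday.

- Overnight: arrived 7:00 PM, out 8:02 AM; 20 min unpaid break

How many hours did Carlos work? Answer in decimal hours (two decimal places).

Overnight: 7:00 PM → midnight = 5 h 0 min; midnight → 8:02 AM = 8 h 2 min; span 13 h 2 min; less 20 min break → 12 h 42 min

12.70 hours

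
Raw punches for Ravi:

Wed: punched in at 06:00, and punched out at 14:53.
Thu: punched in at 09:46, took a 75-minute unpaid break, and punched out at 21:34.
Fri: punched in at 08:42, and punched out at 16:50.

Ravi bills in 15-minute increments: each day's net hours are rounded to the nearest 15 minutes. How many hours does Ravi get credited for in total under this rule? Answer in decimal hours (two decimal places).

Wed: 06:00–14:53 = 8 h 53 min → rounds to 9 h 0 min
Thu: 09:46–21:34 = 11 h 48 min − 75 min = 10 h 33 min → rounds to 10 h 30 min
Fri: 08:42–16:50 = 8 h 8 min → rounds to 8 h 15 min
Total credited: 27 h 45 min.

27.75 hours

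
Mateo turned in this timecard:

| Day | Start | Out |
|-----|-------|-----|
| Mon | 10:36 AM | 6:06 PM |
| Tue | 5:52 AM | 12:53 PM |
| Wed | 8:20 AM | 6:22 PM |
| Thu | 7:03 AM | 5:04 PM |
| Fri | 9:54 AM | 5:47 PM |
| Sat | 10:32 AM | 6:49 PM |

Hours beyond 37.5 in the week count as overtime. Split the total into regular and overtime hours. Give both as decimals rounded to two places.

Regular 37.50 hours, overtime 13.23 hours

Mon: 10:36 AM–6:06 PM = 7 h 30 min
Tue: 5:52 AM–12:53 PM = 7 h 1 min
Wed: 8:20 AM–6:22 PM = 10 h 2 min
Thu: 7:03 AM–5:04 PM = 10 h 1 min
Fri: 9:54 AM–5:47 PM = 7 h 53 min
Sat: 10:32 AM–6:49 PM = 8 h 17 min
Total worked: 50 h 44 min = 50.73 h.
Threshold 37.5 h → overtime 13 h 14 min, regular 37 h 30 min.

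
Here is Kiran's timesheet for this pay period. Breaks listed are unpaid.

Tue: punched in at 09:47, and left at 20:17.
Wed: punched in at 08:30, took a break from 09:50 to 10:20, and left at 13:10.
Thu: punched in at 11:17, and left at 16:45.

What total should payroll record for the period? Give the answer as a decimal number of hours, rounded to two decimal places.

Tue: 09:47–20:17 = 10 h 30 min
Wed: 08:30–13:10 = 4 h 40 min; less 30 min break → 4 h 10 min
Thu: 11:17–16:45 = 5 h 28 min
Total: 10 h 30 min + 4 h 10 min + 5 h 28 min = 20 h 8 min.

20.13 hours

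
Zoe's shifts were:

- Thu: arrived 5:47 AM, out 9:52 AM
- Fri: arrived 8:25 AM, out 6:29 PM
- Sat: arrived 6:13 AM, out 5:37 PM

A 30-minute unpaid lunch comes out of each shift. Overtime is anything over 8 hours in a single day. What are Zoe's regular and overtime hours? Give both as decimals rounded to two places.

Thu: 5:47 AM–9:52 AM = 4 h 5 min; less 30 min break → 3 h 35 min
Fri: 8:25 AM–6:29 PM = 10 h 4 min; less 30 min break → 9 h 34 min
Sat: 6:13 AM–5:37 PM = 11 h 24 min; less 30 min break → 10 h 54 min
Thu reg 3 h 35 min / OT 0 h 0 min; Fri reg 8 h 0 min / OT 1 h 34 min; Sat reg 8 h 0 min / OT 2 h 54 min.
Totals: regular 19 h 35 min, overtime 4 h 28 min.

Regular 19.58 hours, overtime 4.47 hours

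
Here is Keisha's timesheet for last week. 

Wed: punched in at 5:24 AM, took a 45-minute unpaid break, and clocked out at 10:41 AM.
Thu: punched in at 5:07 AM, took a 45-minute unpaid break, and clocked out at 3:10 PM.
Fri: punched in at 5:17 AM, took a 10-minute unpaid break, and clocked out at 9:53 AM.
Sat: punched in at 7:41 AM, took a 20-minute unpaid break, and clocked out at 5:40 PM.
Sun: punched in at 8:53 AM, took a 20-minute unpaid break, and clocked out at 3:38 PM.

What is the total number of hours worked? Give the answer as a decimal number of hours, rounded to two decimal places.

34.33 hours

Wed: 5:24 AM–10:41 AM = 5 h 17 min; less 45 min break → 4 h 32 min
Thu: 5:07 AM–3:10 PM = 10 h 3 min; less 45 min break → 9 h 18 min
Fri: 5:17 AM–9:53 AM = 4 h 36 min; less 10 min break → 4 h 26 min
Sat: 7:41 AM–5:40 PM = 9 h 59 min; less 20 min break → 9 h 39 min
Sun: 8:53 AM–3:38 PM = 6 h 45 min; less 20 min break → 6 h 25 min
Total: 4 h 32 min + 9 h 18 min + 4 h 26 min + 9 h 39 min + 6 h 25 min = 34 h 20 min.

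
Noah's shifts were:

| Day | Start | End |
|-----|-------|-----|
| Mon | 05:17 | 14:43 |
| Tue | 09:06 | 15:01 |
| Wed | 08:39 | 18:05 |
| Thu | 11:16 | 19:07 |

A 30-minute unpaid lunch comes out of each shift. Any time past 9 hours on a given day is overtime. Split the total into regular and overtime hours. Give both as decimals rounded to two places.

Regular 30.63 hours, overtime 0.00 hours

Mon: 05:17–14:43 = 9 h 26 min; less 30 min break → 8 h 56 min
Tue: 09:06–15:01 = 5 h 55 min; less 30 min break → 5 h 25 min
Wed: 08:39–18:05 = 9 h 26 min; less 30 min break → 8 h 56 min
Thu: 11:16–19:07 = 7 h 51 min; less 30 min break → 7 h 21 min
Mon reg 8 h 56 min / OT 0 h 0 min; Tue reg 5 h 25 min / OT 0 h 0 min; Wed reg 8 h 56 min / OT 0 h 0 min; Thu reg 7 h 21 min / OT 0 h 0 min.
Totals: regular 30 h 38 min, overtime 0 h 0 min.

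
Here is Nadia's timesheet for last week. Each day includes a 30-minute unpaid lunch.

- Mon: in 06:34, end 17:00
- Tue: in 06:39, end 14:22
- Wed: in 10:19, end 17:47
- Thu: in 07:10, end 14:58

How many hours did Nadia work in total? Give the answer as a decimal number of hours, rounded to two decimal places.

31.42 hours

Mon: 06:34–17:00 = 10 h 26 min; less 30 min break → 9 h 56 min
Tue: 06:39–14:22 = 7 h 43 min; less 30 min break → 7 h 13 min
Wed: 10:19–17:47 = 7 h 28 min; less 30 min break → 6 h 58 min
Thu: 07:10–14:58 = 7 h 48 min; less 30 min break → 7 h 18 min
Total: 9 h 56 min + 7 h 13 min + 6 h 58 min + 7 h 18 min = 31 h 25 min.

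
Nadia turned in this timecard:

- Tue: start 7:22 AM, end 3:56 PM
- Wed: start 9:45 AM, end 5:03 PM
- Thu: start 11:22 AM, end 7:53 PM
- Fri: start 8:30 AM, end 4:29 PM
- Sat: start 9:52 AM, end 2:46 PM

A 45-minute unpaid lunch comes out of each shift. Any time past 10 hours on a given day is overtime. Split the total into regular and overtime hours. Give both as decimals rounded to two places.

Regular 33.52 hours, overtime 0.00 hours

Tue: 7:22 AM–3:56 PM = 8 h 34 min; less 45 min break → 7 h 49 min
Wed: 9:45 AM–5:03 PM = 7 h 18 min; less 45 min break → 6 h 33 min
Thu: 11:22 AM–7:53 PM = 8 h 31 min; less 45 min break → 7 h 46 min
Fri: 8:30 AM–4:29 PM = 7 h 59 min; less 45 min break → 7 h 14 min
Sat: 9:52 AM–2:46 PM = 4 h 54 min; less 45 min break → 4 h 9 min
Tue reg 7 h 49 min / OT 0 h 0 min; Wed reg 6 h 33 min / OT 0 h 0 min; Thu reg 7 h 46 min / OT 0 h 0 min; Fri reg 7 h 14 min / OT 0 h 0 min; Sat reg 4 h 9 min / OT 0 h 0 min.
Totals: regular 33 h 31 min, overtime 0 h 0 min.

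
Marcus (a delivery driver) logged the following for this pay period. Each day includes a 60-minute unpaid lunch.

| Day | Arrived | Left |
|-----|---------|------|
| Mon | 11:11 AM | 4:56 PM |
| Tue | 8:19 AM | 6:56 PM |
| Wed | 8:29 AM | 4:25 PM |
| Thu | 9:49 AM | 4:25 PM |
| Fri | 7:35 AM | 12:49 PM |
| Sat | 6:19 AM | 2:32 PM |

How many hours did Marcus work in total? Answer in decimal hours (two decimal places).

Mon: 11:11 AM–4:56 PM = 5 h 45 min; less 60 min break → 4 h 45 min
Tue: 8:19 AM–6:56 PM = 10 h 37 min; less 60 min break → 9 h 37 min
Wed: 8:29 AM–4:25 PM = 7 h 56 min; less 60 min break → 6 h 56 min
Thu: 9:49 AM–4:25 PM = 6 h 36 min; less 60 min break → 5 h 36 min
Fri: 7:35 AM–12:49 PM = 5 h 14 min; less 60 min break → 4 h 14 min
Sat: 6:19 AM–2:32 PM = 8 h 13 min; less 60 min break → 7 h 13 min
Total: 4 h 45 min + 9 h 37 min + 6 h 56 min + 5 h 36 min + 4 h 14 min + 7 h 13 min = 38 h 21 min.

38.35 hours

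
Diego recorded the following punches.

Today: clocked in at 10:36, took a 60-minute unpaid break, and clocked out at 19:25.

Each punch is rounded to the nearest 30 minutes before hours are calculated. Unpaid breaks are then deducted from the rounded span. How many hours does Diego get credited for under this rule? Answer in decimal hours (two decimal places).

Today: in 10:36→10:30, out 19:25→19:30; 9 h 0 min − 60 min = 8 h 0 min

8.00 hours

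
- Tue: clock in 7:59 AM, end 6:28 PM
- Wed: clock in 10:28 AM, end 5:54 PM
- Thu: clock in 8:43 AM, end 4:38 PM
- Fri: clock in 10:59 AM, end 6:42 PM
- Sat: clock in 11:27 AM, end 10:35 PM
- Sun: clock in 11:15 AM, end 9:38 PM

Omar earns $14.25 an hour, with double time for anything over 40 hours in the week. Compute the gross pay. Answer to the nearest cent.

$999.40

Tue: 7:59 AM–6:28 PM = 10 h 29 min
Wed: 10:28 AM–5:54 PM = 7 h 26 min
Thu: 8:43 AM–4:38 PM = 7 h 55 min
Fri: 10:59 AM–6:42 PM = 7 h 43 min
Sat: 11:27 AM–10:35 PM = 11 h 8 min
Sun: 11:15 AM–9:38 PM = 10 h 23 min
Total worked: 55 h 4 min = 3304 min.
Regular 40 h 0 min = 2400 min at $14.25/h; overtime 15 h 4 min = 904 min at $28.50/h.
Pay = (2400 × $14.25 + 904 × $28.50) ÷ 60 = $999.40.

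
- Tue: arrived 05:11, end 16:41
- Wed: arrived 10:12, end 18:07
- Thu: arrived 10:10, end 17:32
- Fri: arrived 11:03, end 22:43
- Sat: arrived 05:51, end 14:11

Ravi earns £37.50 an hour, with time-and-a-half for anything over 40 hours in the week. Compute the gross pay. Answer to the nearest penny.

Tue: 05:11–16:41 = 11 h 30 min
Wed: 10:12–18:07 = 7 h 55 min
Thu: 10:10–17:32 = 7 h 22 min
Fri: 11:03–22:43 = 11 h 40 min
Sat: 05:51–14:11 = 8 h 20 min
Total worked: 46 h 47 min = 2807 min.
Regular 40 h 0 min = 2400 min at £37.50/h; overtime 6 h 47 min = 407 min at £56.25/h.
Pay = (2400 × £37.50 + 407 × £56.25) ÷ 60 = £1881.56.

£1881.56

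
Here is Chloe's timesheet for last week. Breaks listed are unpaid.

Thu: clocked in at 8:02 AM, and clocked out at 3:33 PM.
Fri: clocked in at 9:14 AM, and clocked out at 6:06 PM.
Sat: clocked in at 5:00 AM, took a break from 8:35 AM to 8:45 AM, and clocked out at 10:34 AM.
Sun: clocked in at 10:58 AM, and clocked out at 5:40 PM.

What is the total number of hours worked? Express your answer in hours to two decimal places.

Thu: 8:02 AM–3:33 PM = 7 h 31 min
Fri: 9:14 AM–6:06 PM = 8 h 52 min
Sat: 5:00 AM–10:34 AM = 5 h 34 min; less 10 min break → 5 h 24 min
Sun: 10:58 AM–5:40 PM = 6 h 42 min
Total: 7 h 31 min + 8 h 52 min + 5 h 24 min + 6 h 42 min = 28 h 29 min.

28.48 hours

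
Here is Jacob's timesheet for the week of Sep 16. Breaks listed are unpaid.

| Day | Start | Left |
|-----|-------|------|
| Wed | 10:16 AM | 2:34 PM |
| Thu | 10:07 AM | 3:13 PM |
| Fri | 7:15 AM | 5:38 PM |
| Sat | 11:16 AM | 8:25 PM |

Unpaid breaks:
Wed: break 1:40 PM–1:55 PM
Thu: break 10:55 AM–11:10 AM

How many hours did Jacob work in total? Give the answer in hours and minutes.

Wed: 10:16 AM–2:34 PM = 4 h 18 min; less 15 min break → 4 h 3 min
Thu: 10:07 AM–3:13 PM = 5 h 6 min; less 15 min break → 4 h 51 min
Fri: 7:15 AM–5:38 PM = 10 h 23 min
Sat: 11:16 AM–8:25 PM = 9 h 9 min
Total: 4 h 3 min + 4 h 51 min + 10 h 23 min + 9 h 9 min = 28 h 26 min.

28 h 26 min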